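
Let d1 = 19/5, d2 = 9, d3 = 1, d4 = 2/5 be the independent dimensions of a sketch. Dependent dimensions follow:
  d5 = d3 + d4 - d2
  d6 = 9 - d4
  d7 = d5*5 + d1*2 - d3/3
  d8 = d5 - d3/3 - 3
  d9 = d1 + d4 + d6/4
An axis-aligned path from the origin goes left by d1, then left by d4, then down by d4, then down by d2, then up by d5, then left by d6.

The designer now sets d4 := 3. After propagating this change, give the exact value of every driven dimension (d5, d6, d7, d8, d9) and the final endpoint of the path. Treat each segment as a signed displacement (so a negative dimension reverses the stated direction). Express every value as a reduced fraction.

d5 = -5
d6 = 6
d7 = -266/15
d8 = -25/3
d9 = 83/10
endpoint = (-64/5, -17)

Apply edit: d4 := 3
  d5 = d3 + d4 - d2 = -5
  d6 = 9 - d4 = 6
  d7 = d5*5 + d1*2 - d3/3 = -266/15
  d8 = d5 - d3/3 - 3 = -25/3
  d9 = d1 + d4 + d6/4 = 83/10
Walk from origin (0, 0):
  seg 1: left by d1 = 19/5 → (-19/5, 0)
  seg 2: left by d4 = 3 → (-34/5, 0)
  seg 3: down by d4 = 3 → (-34/5, -3)
  seg 4: down by d2 = 9 → (-34/5, -12)
  seg 5: up by d5 = -5 → (-34/5, -17)
  seg 6: left by d6 = 6 → (-64/5, -17)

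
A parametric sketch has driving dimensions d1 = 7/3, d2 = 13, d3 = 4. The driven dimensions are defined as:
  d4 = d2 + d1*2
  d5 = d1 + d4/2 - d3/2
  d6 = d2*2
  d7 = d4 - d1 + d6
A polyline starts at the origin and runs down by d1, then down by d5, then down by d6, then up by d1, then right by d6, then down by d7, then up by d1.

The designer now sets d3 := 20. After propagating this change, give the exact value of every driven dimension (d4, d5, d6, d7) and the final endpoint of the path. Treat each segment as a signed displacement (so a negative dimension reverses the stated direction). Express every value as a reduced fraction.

Apply edit: d3 := 20
  d4 = d2 + d1*2 = 53/3
  d5 = d1 + d4/2 - d3/2 = 7/6
  d6 = d2*2 = 26
  d7 = d4 - d1 + d6 = 124/3
Walk from origin (0, 0):
  seg 1: down by d1 = 7/3 → (0, -7/3)
  seg 2: down by d5 = 7/6 → (0, -7/2)
  seg 3: down by d6 = 26 → (0, -59/2)
  seg 4: up by d1 = 7/3 → (0, -163/6)
  seg 5: right by d6 = 26 → (26, -163/6)
  seg 6: down by d7 = 124/3 → (26, -137/2)
  seg 7: up by d1 = 7/3 → (26, -397/6)

d4 = 53/3
d5 = 7/6
d6 = 26
d7 = 124/3
endpoint = (26, -397/6)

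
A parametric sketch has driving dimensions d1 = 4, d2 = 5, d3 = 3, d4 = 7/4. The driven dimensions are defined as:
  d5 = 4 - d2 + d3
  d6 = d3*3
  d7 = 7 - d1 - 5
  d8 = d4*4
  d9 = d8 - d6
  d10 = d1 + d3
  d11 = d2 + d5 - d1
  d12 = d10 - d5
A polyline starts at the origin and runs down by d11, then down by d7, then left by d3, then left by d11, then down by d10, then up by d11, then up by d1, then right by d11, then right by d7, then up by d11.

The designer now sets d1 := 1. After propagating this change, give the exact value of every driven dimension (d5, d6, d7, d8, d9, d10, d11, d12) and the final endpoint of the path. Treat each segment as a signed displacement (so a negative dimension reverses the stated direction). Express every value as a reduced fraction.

Apply edit: d1 := 1
  d5 = 4 - d2 + d3 = 2
  d6 = d3*3 = 9
  d7 = 7 - d1 - 5 = 1
  d8 = d4*4 = 7
  d9 = d8 - d6 = -2
  d10 = d1 + d3 = 4
  d11 = d2 + d5 - d1 = 6
  d12 = d10 - d5 = 2
Walk from origin (0, 0):
  seg 1: down by d11 = 6 → (0, -6)
  seg 2: down by d7 = 1 → (0, -7)
  seg 3: left by d3 = 3 → (-3, -7)
  seg 4: left by d11 = 6 → (-9, -7)
  seg 5: down by d10 = 4 → (-9, -11)
  seg 6: up by d11 = 6 → (-9, -5)
  seg 7: up by d1 = 1 → (-9, -4)
  seg 8: right by d11 = 6 → (-3, -4)
  seg 9: right by d7 = 1 → (-2, -4)
  seg 10: up by d11 = 6 → (-2, 2)

d5 = 2
d6 = 9
d7 = 1
d8 = 7
d9 = -2
d10 = 4
d11 = 6
d12 = 2
endpoint = (-2, 2)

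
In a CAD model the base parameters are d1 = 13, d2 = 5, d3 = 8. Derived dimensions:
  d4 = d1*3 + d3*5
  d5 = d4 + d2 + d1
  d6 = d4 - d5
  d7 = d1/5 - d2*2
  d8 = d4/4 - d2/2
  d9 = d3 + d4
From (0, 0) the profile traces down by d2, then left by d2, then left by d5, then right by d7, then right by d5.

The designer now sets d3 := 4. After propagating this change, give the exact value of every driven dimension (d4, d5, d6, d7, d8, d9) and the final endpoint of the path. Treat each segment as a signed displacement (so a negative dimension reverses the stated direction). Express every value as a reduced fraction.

Apply edit: d3 := 4
  d4 = d1*3 + d3*5 = 59
  d5 = d4 + d2 + d1 = 77
  d6 = d4 - d5 = -18
  d7 = d1/5 - d2*2 = -37/5
  d8 = d4/4 - d2/2 = 49/4
  d9 = d3 + d4 = 63
Walk from origin (0, 0):
  seg 1: down by d2 = 5 → (0, -5)
  seg 2: left by d2 = 5 → (-5, -5)
  seg 3: left by d5 = 77 → (-82, -5)
  seg 4: right by d7 = -37/5 → (-447/5, -5)
  seg 5: right by d5 = 77 → (-62/5, -5)

d4 = 59
d5 = 77
d6 = -18
d7 = -37/5
d8 = 49/4
d9 = 63
endpoint = (-62/5, -5)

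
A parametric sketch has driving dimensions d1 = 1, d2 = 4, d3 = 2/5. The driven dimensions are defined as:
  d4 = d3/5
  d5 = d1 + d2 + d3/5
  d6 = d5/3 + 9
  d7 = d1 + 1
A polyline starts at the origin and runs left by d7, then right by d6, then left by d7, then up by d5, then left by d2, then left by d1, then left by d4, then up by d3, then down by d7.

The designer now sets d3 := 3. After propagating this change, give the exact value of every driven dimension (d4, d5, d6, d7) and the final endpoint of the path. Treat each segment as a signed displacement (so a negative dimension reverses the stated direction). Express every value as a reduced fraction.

d4 = 3/5
d5 = 28/5
d6 = 163/15
d7 = 2
endpoint = (19/15, 33/5)

Apply edit: d3 := 3
  d4 = d3/5 = 3/5
  d5 = d1 + d2 + d3/5 = 28/5
  d6 = d5/3 + 9 = 163/15
  d7 = d1 + 1 = 2
Walk from origin (0, 0):
  seg 1: left by d7 = 2 → (-2, 0)
  seg 2: right by d6 = 163/15 → (133/15, 0)
  seg 3: left by d7 = 2 → (103/15, 0)
  seg 4: up by d5 = 28/5 → (103/15, 28/5)
  seg 5: left by d2 = 4 → (43/15, 28/5)
  seg 6: left by d1 = 1 → (28/15, 28/5)
  seg 7: left by d4 = 3/5 → (19/15, 28/5)
  seg 8: up by d3 = 3 → (19/15, 43/5)
  seg 9: down by d7 = 2 → (19/15, 33/5)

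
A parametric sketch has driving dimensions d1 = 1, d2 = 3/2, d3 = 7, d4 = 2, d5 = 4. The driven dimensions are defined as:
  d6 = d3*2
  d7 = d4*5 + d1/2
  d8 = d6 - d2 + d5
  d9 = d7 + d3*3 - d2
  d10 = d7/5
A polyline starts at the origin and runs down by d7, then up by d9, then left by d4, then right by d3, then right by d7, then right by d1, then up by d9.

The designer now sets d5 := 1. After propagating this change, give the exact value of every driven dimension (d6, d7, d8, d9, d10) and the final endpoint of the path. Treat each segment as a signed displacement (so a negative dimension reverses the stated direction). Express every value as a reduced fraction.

Apply edit: d5 := 1
  d6 = d3*2 = 14
  d7 = d4*5 + d1/2 = 21/2
  d8 = d6 - d2 + d5 = 27/2
  d9 = d7 + d3*3 - d2 = 30
  d10 = d7/5 = 21/10
Walk from origin (0, 0):
  seg 1: down by d7 = 21/2 → (0, -21/2)
  seg 2: up by d9 = 30 → (0, 39/2)
  seg 3: left by d4 = 2 → (-2, 39/2)
  seg 4: right by d3 = 7 → (5, 39/2)
  seg 5: right by d7 = 21/2 → (31/2, 39/2)
  seg 6: right by d1 = 1 → (33/2, 39/2)
  seg 7: up by d9 = 30 → (33/2, 99/2)

d6 = 14
d7 = 21/2
d8 = 27/2
d9 = 30
d10 = 21/10
endpoint = (33/2, 99/2)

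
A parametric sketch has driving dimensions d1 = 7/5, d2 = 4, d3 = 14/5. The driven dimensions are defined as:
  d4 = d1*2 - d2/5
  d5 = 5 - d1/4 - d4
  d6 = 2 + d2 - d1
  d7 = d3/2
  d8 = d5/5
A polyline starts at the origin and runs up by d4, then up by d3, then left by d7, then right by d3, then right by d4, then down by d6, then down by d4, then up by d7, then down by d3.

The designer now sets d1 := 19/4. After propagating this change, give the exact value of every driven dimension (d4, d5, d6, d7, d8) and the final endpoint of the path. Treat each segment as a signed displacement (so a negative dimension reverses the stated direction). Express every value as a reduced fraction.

Apply edit: d1 := 19/4
  d4 = d1*2 - d2/5 = 87/10
  d5 = 5 - d1/4 - d4 = -391/80
  d6 = 2 + d2 - d1 = 5/4
  d7 = d3/2 = 7/5
  d8 = d5/5 = -391/400
Walk from origin (0, 0):
  seg 1: up by d4 = 87/10 → (0, 87/10)
  seg 2: up by d3 = 14/5 → (0, 23/2)
  seg 3: left by d7 = 7/5 → (-7/5, 23/2)
  seg 4: right by d3 = 14/5 → (7/5, 23/2)
  seg 5: right by d4 = 87/10 → (101/10, 23/2)
  seg 6: down by d6 = 5/4 → (101/10, 41/4)
  seg 7: down by d4 = 87/10 → (101/10, 31/20)
  seg 8: up by d7 = 7/5 → (101/10, 59/20)
  seg 9: down by d3 = 14/5 → (101/10, 3/20)

d4 = 87/10
d5 = -391/80
d6 = 5/4
d7 = 7/5
d8 = -391/400
endpoint = (101/10, 3/20)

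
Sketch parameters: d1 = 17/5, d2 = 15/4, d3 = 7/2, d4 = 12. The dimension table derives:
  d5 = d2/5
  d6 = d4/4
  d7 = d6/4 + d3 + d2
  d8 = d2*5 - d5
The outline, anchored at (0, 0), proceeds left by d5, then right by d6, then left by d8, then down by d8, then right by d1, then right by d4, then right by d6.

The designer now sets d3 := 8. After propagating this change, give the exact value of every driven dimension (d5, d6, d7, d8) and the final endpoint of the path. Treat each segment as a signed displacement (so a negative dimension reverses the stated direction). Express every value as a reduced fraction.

d5 = 3/4
d6 = 3
d7 = 25/2
d8 = 18
endpoint = (53/20, -18)

Apply edit: d3 := 8
  d5 = d2/5 = 3/4
  d6 = d4/4 = 3
  d7 = d6/4 + d3 + d2 = 25/2
  d8 = d2*5 - d5 = 18
Walk from origin (0, 0):
  seg 1: left by d5 = 3/4 → (-3/4, 0)
  seg 2: right by d6 = 3 → (9/4, 0)
  seg 3: left by d8 = 18 → (-63/4, 0)
  seg 4: down by d8 = 18 → (-63/4, -18)
  seg 5: right by d1 = 17/5 → (-247/20, -18)
  seg 6: right by d4 = 12 → (-7/20, -18)
  seg 7: right by d6 = 3 → (53/20, -18)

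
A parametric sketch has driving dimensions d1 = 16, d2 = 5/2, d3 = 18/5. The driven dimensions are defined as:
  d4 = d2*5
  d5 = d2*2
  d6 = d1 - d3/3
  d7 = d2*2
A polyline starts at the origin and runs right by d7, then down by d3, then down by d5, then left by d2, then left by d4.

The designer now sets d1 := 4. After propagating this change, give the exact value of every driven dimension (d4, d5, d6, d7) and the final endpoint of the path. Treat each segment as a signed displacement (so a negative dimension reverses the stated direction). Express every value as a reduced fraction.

d4 = 25/2
d5 = 5
d6 = 14/5
d7 = 5
endpoint = (-10, -43/5)

Apply edit: d1 := 4
  d4 = d2*5 = 25/2
  d5 = d2*2 = 5
  d6 = d1 - d3/3 = 14/5
  d7 = d2*2 = 5
Walk from origin (0, 0):
  seg 1: right by d7 = 5 → (5, 0)
  seg 2: down by d3 = 18/5 → (5, -18/5)
  seg 3: down by d5 = 5 → (5, -43/5)
  seg 4: left by d2 = 5/2 → (5/2, -43/5)
  seg 5: left by d4 = 25/2 → (-10, -43/5)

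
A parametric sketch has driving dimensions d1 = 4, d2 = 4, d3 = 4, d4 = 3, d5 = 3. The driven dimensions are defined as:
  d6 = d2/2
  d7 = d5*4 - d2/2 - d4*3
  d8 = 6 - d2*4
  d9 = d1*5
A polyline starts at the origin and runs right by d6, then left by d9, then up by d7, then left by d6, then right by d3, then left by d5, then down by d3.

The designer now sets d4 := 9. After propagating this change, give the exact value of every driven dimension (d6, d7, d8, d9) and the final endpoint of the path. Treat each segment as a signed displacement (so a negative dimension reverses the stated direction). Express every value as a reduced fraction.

Apply edit: d4 := 9
  d6 = d2/2 = 2
  d7 = d5*4 - d2/2 - d4*3 = -17
  d8 = 6 - d2*4 = -10
  d9 = d1*5 = 20
Walk from origin (0, 0):
  seg 1: right by d6 = 2 → (2, 0)
  seg 2: left by d9 = 20 → (-18, 0)
  seg 3: up by d7 = -17 → (-18, -17)
  seg 4: left by d6 = 2 → (-20, -17)
  seg 5: right by d3 = 4 → (-16, -17)
  seg 6: left by d5 = 3 → (-19, -17)
  seg 7: down by d3 = 4 → (-19, -21)

d6 = 2
d7 = -17
d8 = -10
d9 = 20
endpoint = (-19, -21)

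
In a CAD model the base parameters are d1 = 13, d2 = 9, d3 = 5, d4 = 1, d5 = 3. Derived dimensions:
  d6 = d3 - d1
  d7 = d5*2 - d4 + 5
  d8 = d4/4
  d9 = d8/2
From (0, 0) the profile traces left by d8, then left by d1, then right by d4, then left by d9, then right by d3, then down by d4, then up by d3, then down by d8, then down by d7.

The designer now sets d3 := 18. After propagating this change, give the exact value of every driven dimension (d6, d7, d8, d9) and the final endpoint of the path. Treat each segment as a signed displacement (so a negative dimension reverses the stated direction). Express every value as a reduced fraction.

d6 = 5
d7 = 10
d8 = 1/4
d9 = 1/8
endpoint = (45/8, 27/4)

Apply edit: d3 := 18
  d6 = d3 - d1 = 5
  d7 = d5*2 - d4 + 5 = 10
  d8 = d4/4 = 1/4
  d9 = d8/2 = 1/8
Walk from origin (0, 0):
  seg 1: left by d8 = 1/4 → (-1/4, 0)
  seg 2: left by d1 = 13 → (-53/4, 0)
  seg 3: right by d4 = 1 → (-49/4, 0)
  seg 4: left by d9 = 1/8 → (-99/8, 0)
  seg 5: right by d3 = 18 → (45/8, 0)
  seg 6: down by d4 = 1 → (45/8, -1)
  seg 7: up by d3 = 18 → (45/8, 17)
  seg 8: down by d8 = 1/4 → (45/8, 67/4)
  seg 9: down by d7 = 10 → (45/8, 27/4)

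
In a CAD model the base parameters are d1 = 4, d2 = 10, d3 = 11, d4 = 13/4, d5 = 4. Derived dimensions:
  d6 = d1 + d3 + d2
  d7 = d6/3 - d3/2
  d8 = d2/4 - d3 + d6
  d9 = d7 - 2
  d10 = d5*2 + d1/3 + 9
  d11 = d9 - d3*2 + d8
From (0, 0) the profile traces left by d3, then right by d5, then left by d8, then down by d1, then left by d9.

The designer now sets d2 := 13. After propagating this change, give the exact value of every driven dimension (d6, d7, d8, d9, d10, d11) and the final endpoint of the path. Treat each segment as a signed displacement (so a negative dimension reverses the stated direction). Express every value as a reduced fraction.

d6 = 28
d7 = 23/6
d8 = 81/4
d9 = 11/6
d10 = 55/3
d11 = 1/12
endpoint = (-349/12, -4)

Apply edit: d2 := 13
  d6 = d1 + d3 + d2 = 28
  d7 = d6/3 - d3/2 = 23/6
  d8 = d2/4 - d3 + d6 = 81/4
  d9 = d7 - 2 = 11/6
  d10 = d5*2 + d1/3 + 9 = 55/3
  d11 = d9 - d3*2 + d8 = 1/12
Walk from origin (0, 0):
  seg 1: left by d3 = 11 → (-11, 0)
  seg 2: right by d5 = 4 → (-7, 0)
  seg 3: left by d8 = 81/4 → (-109/4, 0)
  seg 4: down by d1 = 4 → (-109/4, -4)
  seg 5: left by d9 = 11/6 → (-349/12, -4)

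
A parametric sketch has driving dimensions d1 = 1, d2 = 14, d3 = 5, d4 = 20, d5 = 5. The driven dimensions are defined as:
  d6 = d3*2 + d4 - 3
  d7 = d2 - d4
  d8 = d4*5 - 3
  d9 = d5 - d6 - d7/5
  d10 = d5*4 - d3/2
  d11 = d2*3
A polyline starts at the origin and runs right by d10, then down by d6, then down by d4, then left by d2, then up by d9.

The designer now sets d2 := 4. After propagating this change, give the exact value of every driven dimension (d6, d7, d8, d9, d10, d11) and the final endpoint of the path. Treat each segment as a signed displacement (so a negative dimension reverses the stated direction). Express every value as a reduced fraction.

d6 = 27
d7 = -16
d8 = 97
d9 = -94/5
d10 = 35/2
d11 = 12
endpoint = (27/2, -329/5)

Apply edit: d2 := 4
  d6 = d3*2 + d4 - 3 = 27
  d7 = d2 - d4 = -16
  d8 = d4*5 - 3 = 97
  d9 = d5 - d6 - d7/5 = -94/5
  d10 = d5*4 - d3/2 = 35/2
  d11 = d2*3 = 12
Walk from origin (0, 0):
  seg 1: right by d10 = 35/2 → (35/2, 0)
  seg 2: down by d6 = 27 → (35/2, -27)
  seg 3: down by d4 = 20 → (35/2, -47)
  seg 4: left by d2 = 4 → (27/2, -47)
  seg 5: up by d9 = -94/5 → (27/2, -329/5)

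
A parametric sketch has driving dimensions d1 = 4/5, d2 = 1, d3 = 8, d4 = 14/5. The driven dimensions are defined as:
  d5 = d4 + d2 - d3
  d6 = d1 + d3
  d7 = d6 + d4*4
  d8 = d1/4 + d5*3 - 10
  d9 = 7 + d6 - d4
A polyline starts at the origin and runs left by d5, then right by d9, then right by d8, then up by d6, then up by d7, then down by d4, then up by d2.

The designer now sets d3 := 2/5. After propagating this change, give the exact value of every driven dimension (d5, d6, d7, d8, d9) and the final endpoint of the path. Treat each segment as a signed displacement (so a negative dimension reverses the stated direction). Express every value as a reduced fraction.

Apply edit: d3 := 2/5
  d5 = d4 + d2 - d3 = 17/5
  d6 = d1 + d3 = 6/5
  d7 = d6 + d4*4 = 62/5
  d8 = d1/4 + d5*3 - 10 = 2/5
  d9 = 7 + d6 - d4 = 27/5
Walk from origin (0, 0):
  seg 1: left by d5 = 17/5 → (-17/5, 0)
  seg 2: right by d9 = 27/5 → (2, 0)
  seg 3: right by d8 = 2/5 → (12/5, 0)
  seg 4: up by d6 = 6/5 → (12/5, 6/5)
  seg 5: up by d7 = 62/5 → (12/5, 68/5)
  seg 6: down by d4 = 14/5 → (12/5, 54/5)
  seg 7: up by d2 = 1 → (12/5, 59/5)

d5 = 17/5
d6 = 6/5
d7 = 62/5
d8 = 2/5
d9 = 27/5
endpoint = (12/5, 59/5)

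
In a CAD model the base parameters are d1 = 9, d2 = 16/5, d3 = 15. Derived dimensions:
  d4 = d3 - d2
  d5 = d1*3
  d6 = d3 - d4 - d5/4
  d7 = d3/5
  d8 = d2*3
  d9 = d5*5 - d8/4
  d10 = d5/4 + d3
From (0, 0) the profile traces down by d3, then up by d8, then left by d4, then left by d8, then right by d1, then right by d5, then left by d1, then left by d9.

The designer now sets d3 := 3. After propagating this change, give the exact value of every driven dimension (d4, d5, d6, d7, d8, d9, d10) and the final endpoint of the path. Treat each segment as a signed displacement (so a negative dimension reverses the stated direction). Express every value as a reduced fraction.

d4 = -1/5
d5 = 27
d6 = -71/20
d7 = 3/5
d8 = 48/5
d9 = 663/5
d10 = 39/4
endpoint = (-115, 33/5)

Apply edit: d3 := 3
  d4 = d3 - d2 = -1/5
  d5 = d1*3 = 27
  d6 = d3 - d4 - d5/4 = -71/20
  d7 = d3/5 = 3/5
  d8 = d2*3 = 48/5
  d9 = d5*5 - d8/4 = 663/5
  d10 = d5/4 + d3 = 39/4
Walk from origin (0, 0):
  seg 1: down by d3 = 3 → (0, -3)
  seg 2: up by d8 = 48/5 → (0, 33/5)
  seg 3: left by d4 = -1/5 → (1/5, 33/5)
  seg 4: left by d8 = 48/5 → (-47/5, 33/5)
  seg 5: right by d1 = 9 → (-2/5, 33/5)
  seg 6: right by d5 = 27 → (133/5, 33/5)
  seg 7: left by d1 = 9 → (88/5, 33/5)
  seg 8: left by d9 = 663/5 → (-115, 33/5)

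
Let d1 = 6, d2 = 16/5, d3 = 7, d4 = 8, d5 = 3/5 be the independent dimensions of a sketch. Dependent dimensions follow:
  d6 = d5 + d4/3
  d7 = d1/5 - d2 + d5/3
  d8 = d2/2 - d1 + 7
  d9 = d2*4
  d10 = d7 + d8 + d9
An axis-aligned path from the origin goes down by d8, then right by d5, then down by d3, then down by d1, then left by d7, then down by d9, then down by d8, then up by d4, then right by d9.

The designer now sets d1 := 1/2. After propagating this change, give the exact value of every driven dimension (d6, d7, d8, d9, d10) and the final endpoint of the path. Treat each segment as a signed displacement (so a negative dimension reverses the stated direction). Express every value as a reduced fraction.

Apply edit: d1 := 1/2
  d6 = d5 + d4/3 = 49/15
  d7 = d1/5 - d2 + d5/3 = -29/10
  d8 = d2/2 - d1 + 7 = 81/10
  d9 = d2*4 = 64/5
  d10 = d7 + d8 + d9 = 18
Walk from origin (0, 0):
  seg 1: down by d8 = 81/10 → (0, -81/10)
  seg 2: right by d5 = 3/5 → (3/5, -81/10)
  seg 3: down by d3 = 7 → (3/5, -151/10)
  seg 4: down by d1 = 1/2 → (3/5, -78/5)
  seg 5: left by d7 = -29/10 → (7/2, -78/5)
  seg 6: down by d9 = 64/5 → (7/2, -142/5)
  seg 7: down by d8 = 81/10 → (7/2, -73/2)
  seg 8: up by d4 = 8 → (7/2, -57/2)
  seg 9: right by d9 = 64/5 → (163/10, -57/2)

d6 = 49/15
d7 = -29/10
d8 = 81/10
d9 = 64/5
d10 = 18
endpoint = (163/10, -57/2)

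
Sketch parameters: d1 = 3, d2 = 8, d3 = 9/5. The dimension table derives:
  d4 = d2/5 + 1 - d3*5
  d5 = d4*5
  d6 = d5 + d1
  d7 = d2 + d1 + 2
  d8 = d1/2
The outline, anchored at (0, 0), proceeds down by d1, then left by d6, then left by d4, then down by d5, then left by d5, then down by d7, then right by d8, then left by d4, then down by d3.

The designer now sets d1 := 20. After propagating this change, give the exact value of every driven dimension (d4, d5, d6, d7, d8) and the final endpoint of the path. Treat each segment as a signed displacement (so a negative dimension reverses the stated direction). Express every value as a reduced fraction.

Apply edit: d1 := 20
  d4 = d2/5 + 1 - d3*5 = -32/5
  d5 = d4*5 = -32
  d6 = d5 + d1 = -12
  d7 = d2 + d1 + 2 = 30
  d8 = d1/2 = 10
Walk from origin (0, 0):
  seg 1: down by d1 = 20 → (0, -20)
  seg 2: left by d6 = -12 → (12, -20)
  seg 3: left by d4 = -32/5 → (92/5, -20)
  seg 4: down by d5 = -32 → (92/5, 12)
  seg 5: left by d5 = -32 → (252/5, 12)
  seg 6: down by d7 = 30 → (252/5, -18)
  seg 7: right by d8 = 10 → (302/5, -18)
  seg 8: left by d4 = -32/5 → (334/5, -18)
  seg 9: down by d3 = 9/5 → (334/5, -99/5)

d4 = -32/5
d5 = -32
d6 = -12
d7 = 30
d8 = 10
endpoint = (334/5, -99/5)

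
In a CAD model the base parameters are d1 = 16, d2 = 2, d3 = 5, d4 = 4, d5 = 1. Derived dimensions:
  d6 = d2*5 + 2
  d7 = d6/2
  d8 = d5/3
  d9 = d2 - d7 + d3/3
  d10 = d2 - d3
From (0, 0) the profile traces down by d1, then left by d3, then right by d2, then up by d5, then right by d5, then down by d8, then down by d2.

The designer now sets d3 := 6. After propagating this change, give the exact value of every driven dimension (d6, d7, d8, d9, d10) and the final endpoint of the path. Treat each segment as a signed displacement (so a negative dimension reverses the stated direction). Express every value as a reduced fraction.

Apply edit: d3 := 6
  d6 = d2*5 + 2 = 12
  d7 = d6/2 = 6
  d8 = d5/3 = 1/3
  d9 = d2 - d7 + d3/3 = -2
  d10 = d2 - d3 = -4
Walk from origin (0, 0):
  seg 1: down by d1 = 16 → (0, -16)
  seg 2: left by d3 = 6 → (-6, -16)
  seg 3: right by d2 = 2 → (-4, -16)
  seg 4: up by d5 = 1 → (-4, -15)
  seg 5: right by d5 = 1 → (-3, -15)
  seg 6: down by d8 = 1/3 → (-3, -46/3)
  seg 7: down by d2 = 2 → (-3, -52/3)

d6 = 12
d7 = 6
d8 = 1/3
d9 = -2
d10 = -4
endpoint = (-3, -52/3)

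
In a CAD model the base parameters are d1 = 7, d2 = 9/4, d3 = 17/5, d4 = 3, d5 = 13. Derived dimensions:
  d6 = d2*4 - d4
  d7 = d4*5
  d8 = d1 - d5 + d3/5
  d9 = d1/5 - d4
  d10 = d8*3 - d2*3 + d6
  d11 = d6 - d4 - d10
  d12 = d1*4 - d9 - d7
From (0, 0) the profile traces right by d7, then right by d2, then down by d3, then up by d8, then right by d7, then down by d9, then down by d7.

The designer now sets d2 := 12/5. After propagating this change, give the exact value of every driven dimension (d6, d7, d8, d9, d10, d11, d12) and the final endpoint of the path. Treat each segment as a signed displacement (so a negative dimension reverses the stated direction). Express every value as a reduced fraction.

Apply edit: d2 := 12/5
  d6 = d2*4 - d4 = 33/5
  d7 = d4*5 = 15
  d8 = d1 - d5 + d3/5 = -133/25
  d9 = d1/5 - d4 = -8/5
  d10 = d8*3 - d2*3 + d6 = -414/25
  d11 = d6 - d4 - d10 = 504/25
  d12 = d1*4 - d9 - d7 = 73/5
Walk from origin (0, 0):
  seg 1: right by d7 = 15 → (15, 0)
  seg 2: right by d2 = 12/5 → (87/5, 0)
  seg 3: down by d3 = 17/5 → (87/5, -17/5)
  seg 4: up by d8 = -133/25 → (87/5, -218/25)
  seg 5: right by d7 = 15 → (162/5, -218/25)
  seg 6: down by d9 = -8/5 → (162/5, -178/25)
  seg 7: down by d7 = 15 → (162/5, -553/25)

d6 = 33/5
d7 = 15
d8 = -133/25
d9 = -8/5
d10 = -414/25
d11 = 504/25
d12 = 73/5
endpoint = (162/5, -553/25)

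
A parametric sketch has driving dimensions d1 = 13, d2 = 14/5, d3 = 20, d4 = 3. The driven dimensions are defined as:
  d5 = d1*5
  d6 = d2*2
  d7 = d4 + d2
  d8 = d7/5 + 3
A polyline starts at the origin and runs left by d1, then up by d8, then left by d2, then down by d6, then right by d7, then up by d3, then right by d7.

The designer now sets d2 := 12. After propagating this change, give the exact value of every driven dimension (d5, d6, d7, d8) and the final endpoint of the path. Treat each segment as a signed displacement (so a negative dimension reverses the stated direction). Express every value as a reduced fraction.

d5 = 65
d6 = 24
d7 = 15
d8 = 6
endpoint = (5, 2)

Apply edit: d2 := 12
  d5 = d1*5 = 65
  d6 = d2*2 = 24
  d7 = d4 + d2 = 15
  d8 = d7/5 + 3 = 6
Walk from origin (0, 0):
  seg 1: left by d1 = 13 → (-13, 0)
  seg 2: up by d8 = 6 → (-13, 6)
  seg 3: left by d2 = 12 → (-25, 6)
  seg 4: down by d6 = 24 → (-25, -18)
  seg 5: right by d7 = 15 → (-10, -18)
  seg 6: up by d3 = 20 → (-10, 2)
  seg 7: right by d7 = 15 → (5, 2)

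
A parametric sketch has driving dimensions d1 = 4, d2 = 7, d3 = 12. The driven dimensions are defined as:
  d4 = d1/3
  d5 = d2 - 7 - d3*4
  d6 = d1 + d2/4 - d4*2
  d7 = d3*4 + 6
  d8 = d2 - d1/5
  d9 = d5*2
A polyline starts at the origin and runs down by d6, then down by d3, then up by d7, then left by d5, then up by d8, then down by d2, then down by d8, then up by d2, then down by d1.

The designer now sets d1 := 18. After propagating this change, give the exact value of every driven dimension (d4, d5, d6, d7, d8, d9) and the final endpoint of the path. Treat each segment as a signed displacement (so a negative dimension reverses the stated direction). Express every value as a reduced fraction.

Apply edit: d1 := 18
  d4 = d1/3 = 6
  d5 = d2 - 7 - d3*4 = -48
  d6 = d1 + d2/4 - d4*2 = 31/4
  d7 = d3*4 + 6 = 54
  d8 = d2 - d1/5 = 17/5
  d9 = d5*2 = -96
Walk from origin (0, 0):
  seg 1: down by d6 = 31/4 → (0, -31/4)
  seg 2: down by d3 = 12 → (0, -79/4)
  seg 3: up by d7 = 54 → (0, 137/4)
  seg 4: left by d5 = -48 → (48, 137/4)
  seg 5: up by d8 = 17/5 → (48, 753/20)
  seg 6: down by d2 = 7 → (48, 613/20)
  seg 7: down by d8 = 17/5 → (48, 109/4)
  seg 8: up by d2 = 7 → (48, 137/4)
  seg 9: down by d1 = 18 → (48, 65/4)

d4 = 6
d5 = -48
d6 = 31/4
d7 = 54
d8 = 17/5
d9 = -96
endpoint = (48, 65/4)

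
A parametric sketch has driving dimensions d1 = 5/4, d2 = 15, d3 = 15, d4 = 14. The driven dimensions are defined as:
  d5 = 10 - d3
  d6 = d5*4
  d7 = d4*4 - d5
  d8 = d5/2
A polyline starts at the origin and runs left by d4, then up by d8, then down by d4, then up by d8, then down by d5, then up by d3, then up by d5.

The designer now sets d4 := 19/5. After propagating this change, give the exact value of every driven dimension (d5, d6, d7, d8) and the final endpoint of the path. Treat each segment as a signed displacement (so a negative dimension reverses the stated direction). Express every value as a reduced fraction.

d5 = -5
d6 = -20
d7 = 101/5
d8 = -5/2
endpoint = (-19/5, 31/5)

Apply edit: d4 := 19/5
  d5 = 10 - d3 = -5
  d6 = d5*4 = -20
  d7 = d4*4 - d5 = 101/5
  d8 = d5/2 = -5/2
Walk from origin (0, 0):
  seg 1: left by d4 = 19/5 → (-19/5, 0)
  seg 2: up by d8 = -5/2 → (-19/5, -5/2)
  seg 3: down by d4 = 19/5 → (-19/5, -63/10)
  seg 4: up by d8 = -5/2 → (-19/5, -44/5)
  seg 5: down by d5 = -5 → (-19/5, -19/5)
  seg 6: up by d3 = 15 → (-19/5, 56/5)
  seg 7: up by d5 = -5 → (-19/5, 31/5)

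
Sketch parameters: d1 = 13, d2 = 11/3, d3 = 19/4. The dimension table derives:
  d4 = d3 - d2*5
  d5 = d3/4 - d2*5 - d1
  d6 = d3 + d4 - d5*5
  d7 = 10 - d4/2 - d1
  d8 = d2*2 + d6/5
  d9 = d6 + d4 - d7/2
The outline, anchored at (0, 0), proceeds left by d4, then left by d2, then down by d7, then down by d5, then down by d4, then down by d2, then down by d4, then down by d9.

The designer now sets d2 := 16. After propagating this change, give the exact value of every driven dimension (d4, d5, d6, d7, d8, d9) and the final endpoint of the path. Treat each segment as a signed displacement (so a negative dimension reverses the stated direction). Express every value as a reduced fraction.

d4 = -301/4
d5 = -1469/16
d6 = 6217/16
d7 = 277/8
d8 = 8777/80
d9 = 296
endpoint = (237/4, -1669/16)

Apply edit: d2 := 16
  d4 = d3 - d2*5 = -301/4
  d5 = d3/4 - d2*5 - d1 = -1469/16
  d6 = d3 + d4 - d5*5 = 6217/16
  d7 = 10 - d4/2 - d1 = 277/8
  d8 = d2*2 + d6/5 = 8777/80
  d9 = d6 + d4 - d7/2 = 296
Walk from origin (0, 0):
  seg 1: left by d4 = -301/4 → (301/4, 0)
  seg 2: left by d2 = 16 → (237/4, 0)
  seg 3: down by d7 = 277/8 → (237/4, -277/8)
  seg 4: down by d5 = -1469/16 → (237/4, 915/16)
  seg 5: down by d4 = -301/4 → (237/4, 2119/16)
  seg 6: down by d2 = 16 → (237/4, 1863/16)
  seg 7: down by d4 = -301/4 → (237/4, 3067/16)
  seg 8: down by d9 = 296 → (237/4, -1669/16)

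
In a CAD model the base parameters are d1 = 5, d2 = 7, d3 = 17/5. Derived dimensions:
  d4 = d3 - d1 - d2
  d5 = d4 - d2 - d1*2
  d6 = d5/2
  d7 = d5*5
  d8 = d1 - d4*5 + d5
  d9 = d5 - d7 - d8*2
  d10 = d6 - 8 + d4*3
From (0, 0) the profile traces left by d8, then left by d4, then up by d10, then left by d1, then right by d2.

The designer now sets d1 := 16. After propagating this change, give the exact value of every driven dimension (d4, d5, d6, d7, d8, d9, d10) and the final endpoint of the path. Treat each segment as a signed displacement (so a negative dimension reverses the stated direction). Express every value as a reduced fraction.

Apply edit: d1 := 16
  d4 = d3 - d1 - d2 = -98/5
  d5 = d4 - d2 - d1*2 = -293/5
  d6 = d5/2 = -293/10
  d7 = d5*5 = -293
  d8 = d1 - d4*5 + d5 = 277/5
  d9 = d5 - d7 - d8*2 = 618/5
  d10 = d6 - 8 + d4*3 = -961/10
Walk from origin (0, 0):
  seg 1: left by d8 = 277/5 → (-277/5, 0)
  seg 2: left by d4 = -98/5 → (-179/5, 0)
  seg 3: up by d10 = -961/10 → (-179/5, -961/10)
  seg 4: left by d1 = 16 → (-259/5, -961/10)
  seg 5: right by d2 = 7 → (-224/5, -961/10)

d4 = -98/5
d5 = -293/5
d6 = -293/10
d7 = -293
d8 = 277/5
d9 = 618/5
d10 = -961/10
endpoint = (-224/5, -961/10)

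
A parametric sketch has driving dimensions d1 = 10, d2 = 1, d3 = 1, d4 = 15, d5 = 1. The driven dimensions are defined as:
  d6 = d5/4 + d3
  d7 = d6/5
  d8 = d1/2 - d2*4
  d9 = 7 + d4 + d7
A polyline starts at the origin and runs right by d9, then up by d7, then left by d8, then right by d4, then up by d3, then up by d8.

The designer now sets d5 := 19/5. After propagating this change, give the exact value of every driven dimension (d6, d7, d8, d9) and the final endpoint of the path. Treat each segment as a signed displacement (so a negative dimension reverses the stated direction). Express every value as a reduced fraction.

d6 = 39/20
d7 = 39/100
d8 = 1
d9 = 2239/100
endpoint = (3639/100, 239/100)

Apply edit: d5 := 19/5
  d6 = d5/4 + d3 = 39/20
  d7 = d6/5 = 39/100
  d8 = d1/2 - d2*4 = 1
  d9 = 7 + d4 + d7 = 2239/100
Walk from origin (0, 0):
  seg 1: right by d9 = 2239/100 → (2239/100, 0)
  seg 2: up by d7 = 39/100 → (2239/100, 39/100)
  seg 3: left by d8 = 1 → (2139/100, 39/100)
  seg 4: right by d4 = 15 → (3639/100, 39/100)
  seg 5: up by d3 = 1 → (3639/100, 139/100)
  seg 6: up by d8 = 1 → (3639/100, 239/100)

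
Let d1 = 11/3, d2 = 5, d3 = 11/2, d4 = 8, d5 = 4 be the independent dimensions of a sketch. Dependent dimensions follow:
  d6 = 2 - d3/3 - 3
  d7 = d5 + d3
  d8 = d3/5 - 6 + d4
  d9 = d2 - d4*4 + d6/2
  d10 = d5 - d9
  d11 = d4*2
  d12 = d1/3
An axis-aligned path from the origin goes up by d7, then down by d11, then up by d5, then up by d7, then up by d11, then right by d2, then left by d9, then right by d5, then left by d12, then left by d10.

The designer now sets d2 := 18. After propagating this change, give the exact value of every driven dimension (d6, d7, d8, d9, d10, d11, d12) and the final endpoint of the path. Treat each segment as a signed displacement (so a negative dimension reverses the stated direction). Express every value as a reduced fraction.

Apply edit: d2 := 18
  d6 = 2 - d3/3 - 3 = -17/6
  d7 = d5 + d3 = 19/2
  d8 = d3/5 - 6 + d4 = 31/10
  d9 = d2 - d4*4 + d6/2 = -185/12
  d10 = d5 - d9 = 233/12
  d11 = d4*2 = 16
  d12 = d1/3 = 11/9
Walk from origin (0, 0):
  seg 1: up by d7 = 19/2 → (0, 19/2)
  seg 2: down by d11 = 16 → (0, -13/2)
  seg 3: up by d5 = 4 → (0, -5/2)
  seg 4: up by d7 = 19/2 → (0, 7)
  seg 5: up by d11 = 16 → (0, 23)
  seg 6: right by d2 = 18 → (18, 23)
  seg 7: left by d9 = -185/12 → (401/12, 23)
  seg 8: right by d5 = 4 → (449/12, 23)
  seg 9: left by d12 = 11/9 → (1303/36, 23)
  seg 10: left by d10 = 233/12 → (151/9, 23)

d6 = -17/6
d7 = 19/2
d8 = 31/10
d9 = -185/12
d10 = 233/12
d11 = 16
d12 = 11/9
endpoint = (151/9, 23)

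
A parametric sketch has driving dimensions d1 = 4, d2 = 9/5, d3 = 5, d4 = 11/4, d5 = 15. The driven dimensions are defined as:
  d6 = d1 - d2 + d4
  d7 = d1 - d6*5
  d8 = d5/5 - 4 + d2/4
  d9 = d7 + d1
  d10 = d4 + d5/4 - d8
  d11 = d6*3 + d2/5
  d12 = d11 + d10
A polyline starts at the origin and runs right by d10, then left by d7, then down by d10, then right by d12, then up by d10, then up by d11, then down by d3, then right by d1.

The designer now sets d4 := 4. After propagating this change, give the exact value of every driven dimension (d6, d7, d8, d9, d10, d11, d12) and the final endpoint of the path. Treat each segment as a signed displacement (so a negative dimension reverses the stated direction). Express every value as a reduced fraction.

Apply edit: d4 := 4
  d6 = d1 - d2 + d4 = 31/5
  d7 = d1 - d6*5 = -27
  d8 = d5/5 - 4 + d2/4 = -11/20
  d9 = d7 + d1 = -23
  d10 = d4 + d5/4 - d8 = 83/10
  d11 = d6*3 + d2/5 = 474/25
  d12 = d11 + d10 = 1363/50
Walk from origin (0, 0):
  seg 1: right by d10 = 83/10 → (83/10, 0)
  seg 2: left by d7 = -27 → (353/10, 0)
  seg 3: down by d10 = 83/10 → (353/10, -83/10)
  seg 4: right by d12 = 1363/50 → (1564/25, -83/10)
  seg 5: up by d10 = 83/10 → (1564/25, 0)
  seg 6: up by d11 = 474/25 → (1564/25, 474/25)
  seg 7: down by d3 = 5 → (1564/25, 349/25)
  seg 8: right by d1 = 4 → (1664/25, 349/25)

d6 = 31/5
d7 = -27
d8 = -11/20
d9 = -23
d10 = 83/10
d11 = 474/25
d12 = 1363/50
endpoint = (1664/25, 349/25)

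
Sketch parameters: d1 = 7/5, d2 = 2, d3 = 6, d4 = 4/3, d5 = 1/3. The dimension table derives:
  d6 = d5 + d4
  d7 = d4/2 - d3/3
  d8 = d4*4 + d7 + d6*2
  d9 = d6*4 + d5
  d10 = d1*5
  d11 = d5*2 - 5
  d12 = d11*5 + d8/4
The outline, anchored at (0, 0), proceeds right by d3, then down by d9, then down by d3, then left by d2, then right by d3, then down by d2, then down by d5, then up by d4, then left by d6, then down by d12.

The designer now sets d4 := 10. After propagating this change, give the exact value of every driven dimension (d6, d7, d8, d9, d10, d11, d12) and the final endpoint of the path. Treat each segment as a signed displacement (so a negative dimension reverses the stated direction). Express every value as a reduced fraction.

Apply edit: d4 := 10
  d6 = d5 + d4 = 31/3
  d7 = d4/2 - d3/3 = 3
  d8 = d4*4 + d7 + d6*2 = 191/3
  d9 = d6*4 + d5 = 125/3
  d10 = d1*5 = 7
  d11 = d5*2 - 5 = -13/3
  d12 = d11*5 + d8/4 = -23/4
Walk from origin (0, 0):
  seg 1: right by d3 = 6 → (6, 0)
  seg 2: down by d9 = 125/3 → (6, -125/3)
  seg 3: down by d3 = 6 → (6, -143/3)
  seg 4: left by d2 = 2 → (4, -143/3)
  seg 5: right by d3 = 6 → (10, -143/3)
  seg 6: down by d2 = 2 → (10, -149/3)
  seg 7: down by d5 = 1/3 → (10, -50)
  seg 8: up by d4 = 10 → (10, -40)
  seg 9: left by d6 = 31/3 → (-1/3, -40)
  seg 10: down by d12 = -23/4 → (-1/3, -137/4)

d6 = 31/3
d7 = 3
d8 = 191/3
d9 = 125/3
d10 = 7
d11 = -13/3
d12 = -23/4
endpoint = (-1/3, -137/4)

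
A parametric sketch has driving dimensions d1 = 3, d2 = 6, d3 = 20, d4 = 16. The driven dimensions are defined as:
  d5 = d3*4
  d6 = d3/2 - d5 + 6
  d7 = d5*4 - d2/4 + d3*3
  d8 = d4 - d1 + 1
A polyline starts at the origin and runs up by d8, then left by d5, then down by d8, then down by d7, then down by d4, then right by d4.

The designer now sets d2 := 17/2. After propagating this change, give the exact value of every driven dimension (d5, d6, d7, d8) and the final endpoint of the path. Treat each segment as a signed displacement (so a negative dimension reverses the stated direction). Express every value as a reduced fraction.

Apply edit: d2 := 17/2
  d5 = d3*4 = 80
  d6 = d3/2 - d5 + 6 = -64
  d7 = d5*4 - d2/4 + d3*3 = 3023/8
  d8 = d4 - d1 + 1 = 14
Walk from origin (0, 0):
  seg 1: up by d8 = 14 → (0, 14)
  seg 2: left by d5 = 80 → (-80, 14)
  seg 3: down by d8 = 14 → (-80, 0)
  seg 4: down by d7 = 3023/8 → (-80, -3023/8)
  seg 5: down by d4 = 16 → (-80, -3151/8)
  seg 6: right by d4 = 16 → (-64, -3151/8)

d5 = 80
d6 = -64
d7 = 3023/8
d8 = 14
endpoint = (-64, -3151/8)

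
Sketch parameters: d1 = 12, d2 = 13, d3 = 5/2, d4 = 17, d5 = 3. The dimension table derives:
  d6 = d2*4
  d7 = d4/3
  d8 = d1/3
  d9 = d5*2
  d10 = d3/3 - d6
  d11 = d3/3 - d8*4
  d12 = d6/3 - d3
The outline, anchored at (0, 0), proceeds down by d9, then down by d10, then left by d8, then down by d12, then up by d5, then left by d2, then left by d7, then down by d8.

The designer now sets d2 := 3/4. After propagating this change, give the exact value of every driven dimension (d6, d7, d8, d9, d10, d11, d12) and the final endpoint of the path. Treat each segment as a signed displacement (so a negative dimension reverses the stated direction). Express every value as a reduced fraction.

Apply edit: d2 := 3/4
  d6 = d2*4 = 3
  d7 = d4/3 = 17/3
  d8 = d1/3 = 4
  d9 = d5*2 = 6
  d10 = d3/3 - d6 = -13/6
  d11 = d3/3 - d8*4 = -91/6
  d12 = d6/3 - d3 = -3/2
Walk from origin (0, 0):
  seg 1: down by d9 = 6 → (0, -6)
  seg 2: down by d10 = -13/6 → (0, -23/6)
  seg 3: left by d8 = 4 → (-4, -23/6)
  seg 4: down by d12 = -3/2 → (-4, -7/3)
  seg 5: up by d5 = 3 → (-4, 2/3)
  seg 6: left by d2 = 3/4 → (-19/4, 2/3)
  seg 7: left by d7 = 17/3 → (-125/12, 2/3)
  seg 8: down by d8 = 4 → (-125/12, -10/3)

d6 = 3
d7 = 17/3
d8 = 4
d9 = 6
d10 = -13/6
d11 = -91/6
d12 = -3/2
endpoint = (-125/12, -10/3)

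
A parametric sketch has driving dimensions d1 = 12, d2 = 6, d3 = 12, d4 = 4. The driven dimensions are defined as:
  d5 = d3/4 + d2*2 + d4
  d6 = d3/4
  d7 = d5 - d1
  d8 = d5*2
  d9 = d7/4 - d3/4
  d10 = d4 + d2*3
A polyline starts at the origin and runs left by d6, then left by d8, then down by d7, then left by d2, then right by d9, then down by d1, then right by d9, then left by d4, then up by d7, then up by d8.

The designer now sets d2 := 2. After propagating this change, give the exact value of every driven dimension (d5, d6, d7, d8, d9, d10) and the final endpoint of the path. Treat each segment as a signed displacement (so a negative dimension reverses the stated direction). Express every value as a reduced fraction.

d5 = 11
d6 = 3
d7 = -1
d8 = 22
d9 = -13/4
d10 = 10
endpoint = (-75/2, 10)

Apply edit: d2 := 2
  d5 = d3/4 + d2*2 + d4 = 11
  d6 = d3/4 = 3
  d7 = d5 - d1 = -1
  d8 = d5*2 = 22
  d9 = d7/4 - d3/4 = -13/4
  d10 = d4 + d2*3 = 10
Walk from origin (0, 0):
  seg 1: left by d6 = 3 → (-3, 0)
  seg 2: left by d8 = 22 → (-25, 0)
  seg 3: down by d7 = -1 → (-25, 1)
  seg 4: left by d2 = 2 → (-27, 1)
  seg 5: right by d9 = -13/4 → (-121/4, 1)
  seg 6: down by d1 = 12 → (-121/4, -11)
  seg 7: right by d9 = -13/4 → (-67/2, -11)
  seg 8: left by d4 = 4 → (-75/2, -11)
  seg 9: up by d7 = -1 → (-75/2, -12)
  seg 10: up by d8 = 22 → (-75/2, 10)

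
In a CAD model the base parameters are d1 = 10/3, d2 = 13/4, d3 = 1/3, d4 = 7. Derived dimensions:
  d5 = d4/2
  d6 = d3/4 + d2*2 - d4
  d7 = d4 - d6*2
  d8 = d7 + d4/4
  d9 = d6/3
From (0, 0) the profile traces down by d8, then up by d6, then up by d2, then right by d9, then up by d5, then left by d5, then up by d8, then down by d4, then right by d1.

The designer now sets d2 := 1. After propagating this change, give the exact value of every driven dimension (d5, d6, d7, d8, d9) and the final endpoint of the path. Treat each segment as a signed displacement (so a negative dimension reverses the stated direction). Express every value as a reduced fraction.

Apply edit: d2 := 1
  d5 = d4/2 = 7/2
  d6 = d3/4 + d2*2 - d4 = -59/12
  d7 = d4 - d6*2 = 101/6
  d8 = d7 + d4/4 = 223/12
  d9 = d6/3 = -59/36
Walk from origin (0, 0):
  seg 1: down by d8 = 223/12 → (0, -223/12)
  seg 2: up by d6 = -59/12 → (0, -47/2)
  seg 3: up by d2 = 1 → (0, -45/2)
  seg 4: right by d9 = -59/36 → (-59/36, -45/2)
  seg 5: up by d5 = 7/2 → (-59/36, -19)
  seg 6: left by d5 = 7/2 → (-185/36, -19)
  seg 7: up by d8 = 223/12 → (-185/36, -5/12)
  seg 8: down by d4 = 7 → (-185/36, -89/12)
  seg 9: right by d1 = 10/3 → (-65/36, -89/12)

d5 = 7/2
d6 = -59/12
d7 = 101/6
d8 = 223/12
d9 = -59/36
endpoint = (-65/36, -89/12)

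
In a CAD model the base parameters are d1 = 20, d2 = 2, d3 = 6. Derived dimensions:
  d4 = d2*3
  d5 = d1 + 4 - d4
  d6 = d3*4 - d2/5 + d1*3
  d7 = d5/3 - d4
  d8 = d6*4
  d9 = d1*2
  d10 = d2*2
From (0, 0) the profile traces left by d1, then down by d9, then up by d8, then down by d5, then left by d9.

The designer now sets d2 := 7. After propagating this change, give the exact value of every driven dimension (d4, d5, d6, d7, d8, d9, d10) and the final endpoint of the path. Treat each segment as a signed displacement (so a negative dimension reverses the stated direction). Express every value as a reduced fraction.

Apply edit: d2 := 7
  d4 = d2*3 = 21
  d5 = d1 + 4 - d4 = 3
  d6 = d3*4 - d2/5 + d1*3 = 413/5
  d7 = d5/3 - d4 = -20
  d8 = d6*4 = 1652/5
  d9 = d1*2 = 40
  d10 = d2*2 = 14
Walk from origin (0, 0):
  seg 1: left by d1 = 20 → (-20, 0)
  seg 2: down by d9 = 40 → (-20, -40)
  seg 3: up by d8 = 1652/5 → (-20, 1452/5)
  seg 4: down by d5 = 3 → (-20, 1437/5)
  seg 5: left by d9 = 40 → (-60, 1437/5)

d4 = 21
d5 = 3
d6 = 413/5
d7 = -20
d8 = 1652/5
d9 = 40
d10 = 14
endpoint = (-60, 1437/5)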